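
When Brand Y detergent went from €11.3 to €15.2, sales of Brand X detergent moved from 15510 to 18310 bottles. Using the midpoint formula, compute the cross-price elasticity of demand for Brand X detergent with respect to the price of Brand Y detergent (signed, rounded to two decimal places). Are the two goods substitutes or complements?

%ΔQ_{Brand X detergent} = (18310 − 15510)/avg = 2800/16910 = 0.165582…
%ΔP_{Brand Y detergent} = (15.2 − 11.3)/avg = 3.9/13.25 = 0.294339…
E_cross = (2800/16910) / (3.9/13.25) = 0.5625…
E_cross > 0 ⇒ the goods are substitutes.

0.56; substitutes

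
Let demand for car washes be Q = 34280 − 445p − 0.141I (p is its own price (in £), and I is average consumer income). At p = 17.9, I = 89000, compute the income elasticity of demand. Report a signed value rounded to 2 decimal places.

At the given values, Q = 34280 − 445(17.9) − 0.141(89000) = 13765.5.
∂Q/∂I = -0.141.
E = (-0.141) × (89000/13765.5) = -0.9116…

-0.91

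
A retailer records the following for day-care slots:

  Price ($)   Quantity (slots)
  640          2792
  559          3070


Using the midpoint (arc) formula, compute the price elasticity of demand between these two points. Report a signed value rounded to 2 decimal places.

%ΔQ = (3070 − 2792) / [(2792 + 3070)/2] = 278/2931 = 0.094848…
%ΔP = (559 − 640) / [(640 + 559)/2] = -81/599.5 = -0.135112…
Arc Ed = %ΔQ / %ΔP = (278/2931) / (-81/599.5) = -0.7019…

-0.70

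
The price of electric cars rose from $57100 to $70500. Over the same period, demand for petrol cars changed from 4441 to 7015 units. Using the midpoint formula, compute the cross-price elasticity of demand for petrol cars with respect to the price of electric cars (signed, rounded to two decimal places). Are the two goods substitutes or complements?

2.14; substitutes

%ΔQ_{petrol cars} = (7015 − 4441)/avg = 2574/5728 = 0.449371…
%ΔP_{electric cars} = (70500 − 57100)/avg = 13400/63800 = 0.210031…
E_cross = (2574/5728) / (13400/63800) = 2.1395…
E_cross > 0 ⇒ the goods are substitutes.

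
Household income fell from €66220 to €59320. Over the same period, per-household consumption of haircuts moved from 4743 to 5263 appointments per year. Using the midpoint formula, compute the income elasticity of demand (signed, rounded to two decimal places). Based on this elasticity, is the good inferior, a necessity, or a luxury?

-0.95; inferior

%ΔQ = (5263 − 4743)/[( 4743 + 5263)/2] = 520/5003 = 0.103937…
%ΔIncome = (59320 − 66220)/[( 66220 + 59320)/2] = -6900/62770 = -0.109925…
E_income = (520/5003) / (-6900/62770) = -0.9455…
E_income < 0 ⇒ inferior good.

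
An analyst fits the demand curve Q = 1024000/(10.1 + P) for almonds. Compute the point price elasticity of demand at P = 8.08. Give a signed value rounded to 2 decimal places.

-0.44

dQ/dP = −1024000/(10.1 + P)² = -3098.22. At P = 8.08, Q = 56325.6.
Ed = (dQ/dP)·(P/Q) = (-3098.22) × (8.08/56325.6) = -0.4444…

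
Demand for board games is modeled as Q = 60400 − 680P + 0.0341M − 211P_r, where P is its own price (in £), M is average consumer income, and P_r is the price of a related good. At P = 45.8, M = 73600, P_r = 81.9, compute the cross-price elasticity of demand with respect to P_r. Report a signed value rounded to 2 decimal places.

-1.19

At the given values, Q = 60400 − 680(45.8) + 0.0341(73600) − 211(81.9) = 14484.86.
∂Q/∂P_r = -211.
E = (-211) × (81.9/14484.86) = -1.1930…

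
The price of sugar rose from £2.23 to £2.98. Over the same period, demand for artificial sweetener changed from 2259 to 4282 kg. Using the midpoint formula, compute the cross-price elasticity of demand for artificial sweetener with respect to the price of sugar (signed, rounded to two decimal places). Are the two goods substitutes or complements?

2.15; substitutes

%ΔQ_{artificial sweetener} = (4282 − 2259)/avg = 2023/3270.5 = 0.618559…
%ΔP_{sugar} = (2.98 − 2.23)/avg = 0.75/2.605 = 0.287907…
E_cross = (2023/3270.5) / (0.75/2.605) = 2.1484…
E_cross > 0 ⇒ the goods are substitutes.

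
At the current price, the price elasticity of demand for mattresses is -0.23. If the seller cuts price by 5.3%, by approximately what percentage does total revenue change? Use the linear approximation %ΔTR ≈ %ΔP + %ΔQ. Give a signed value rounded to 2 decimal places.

%ΔQ ≈ Ed × %ΔP = (-0.23) × (-5.3%) = +1.2190%
%ΔTR ≈ %ΔP + %ΔQ = (-5.3%) + (+1.2190%) = -4.0810%

-4.08%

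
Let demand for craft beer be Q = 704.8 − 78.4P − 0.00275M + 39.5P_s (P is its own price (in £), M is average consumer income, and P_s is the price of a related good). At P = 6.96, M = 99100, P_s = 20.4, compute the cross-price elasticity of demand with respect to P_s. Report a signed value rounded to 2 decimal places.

1.16

At the given values, Q = 704.8 − 78.4(6.96) − 0.00275(99100) + 39.5(20.4) = 692.411.
∂Q/∂P_s = 39.5.
E = (39.5) × (20.4/692.411) = 1.1637…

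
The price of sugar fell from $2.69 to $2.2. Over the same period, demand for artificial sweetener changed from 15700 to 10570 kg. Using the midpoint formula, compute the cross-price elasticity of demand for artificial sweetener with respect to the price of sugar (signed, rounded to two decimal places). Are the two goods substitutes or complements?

1.95; substitutes

%ΔQ_{artificial sweetener} = (10570 − 15700)/avg = -5130/13135 = -0.390559…
%ΔP_{sugar} = (2.2 − 2.69)/avg = -0.49/2.445 = -0.200408…
E_cross = (-5130/13135) / (-0.49/2.445) = 1.9488…
E_cross > 0 ⇒ the goods are substitutes.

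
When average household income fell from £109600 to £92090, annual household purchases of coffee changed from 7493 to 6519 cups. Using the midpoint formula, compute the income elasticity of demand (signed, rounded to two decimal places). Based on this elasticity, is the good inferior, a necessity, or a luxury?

%ΔQ = (6519 − 7493)/[( 7493 + 6519)/2] = -974/7006 = -0.139023…
%ΔIncome = (92090 − 109600)/[( 109600 + 92090)/2] = -17510/100845 = -0.173632…
E_income = (-974/7006) / (-17510/100845) = 0.8006…
0 < E_income < 1 ⇒ normal good, necessity.

0.80; necessity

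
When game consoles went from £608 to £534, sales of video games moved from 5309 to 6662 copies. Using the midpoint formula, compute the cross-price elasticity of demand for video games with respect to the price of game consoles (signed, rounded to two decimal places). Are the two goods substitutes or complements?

-1.74; complements

%ΔQ_{video games} = (6662 − 5309)/avg = 1353/5985.5 = 0.226046…
%ΔP_{game consoles} = (534 − 608)/avg = -74/571 = -0.129597…
E_cross = (1353/5985.5) / (-74/571) = -1.7442…
E_cross < 0 ⇒ the goods are complements.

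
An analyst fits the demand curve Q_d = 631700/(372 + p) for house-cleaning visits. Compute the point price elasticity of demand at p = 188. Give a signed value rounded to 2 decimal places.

-0.34

dQ_d/dp = −631700/(372 + p)² = -2.01435. At p = 188, Q_d = 1128.04.
Ed = (dQ_d/dp)·(p/Q_d) = (-2.01435) × (188/1128.04) = -0.3357…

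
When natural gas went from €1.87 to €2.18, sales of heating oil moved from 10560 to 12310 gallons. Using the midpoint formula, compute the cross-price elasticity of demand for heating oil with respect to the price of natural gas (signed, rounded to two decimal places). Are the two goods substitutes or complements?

1.00; substitutes

%ΔQ_{heating oil} = (12310 − 10560)/avg = 1750/11435 = 0.153038…
%ΔP_{natural gas} = (2.18 − 1.87)/avg = 0.31/2.025 = 0.153086…
E_cross = (1750/11435) / (0.31/2.025) = 0.9996…
E_cross > 0 ⇒ the goods are substitutes.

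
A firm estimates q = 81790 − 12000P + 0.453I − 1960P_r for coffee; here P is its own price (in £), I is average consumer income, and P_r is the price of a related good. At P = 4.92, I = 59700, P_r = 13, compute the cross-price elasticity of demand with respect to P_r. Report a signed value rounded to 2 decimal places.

At the given values, q = 81790 − 12000(4.92) + 0.453(59700) − 1960(13) = 24314.1.
∂q/∂P_r = -1960.
E = (-1960) × (13/24314.1) = -1.0479…

-1.05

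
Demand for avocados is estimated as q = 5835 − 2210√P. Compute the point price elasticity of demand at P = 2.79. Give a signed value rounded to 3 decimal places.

dq/dP = −2210/(2√P) = -661.546. At P = 2.79, q = 2143.57.
Ed = (dq/dP)·(P/q) = (-661.546) × (2.79/2143.57) = -0.86104…

-0.861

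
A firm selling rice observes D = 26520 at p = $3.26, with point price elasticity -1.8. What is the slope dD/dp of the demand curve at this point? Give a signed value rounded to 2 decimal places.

Ed = (dD/dp)·(p/D) ⇒ dD/dp = Ed·D/p = (-1.8)·26520/3.26 = -14642.9447…

-14642.94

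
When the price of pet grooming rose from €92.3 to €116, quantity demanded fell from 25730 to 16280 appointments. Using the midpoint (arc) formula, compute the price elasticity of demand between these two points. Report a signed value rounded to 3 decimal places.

%ΔQ = (16280 − 25730) / [(25730 + 16280)/2] = -9450/21005 = -0.449892…
%ΔP = (116 − 92.3) / [(92.3 + 116)/2] = 23.7/104.15 = 0.227556…
Arc Ed = %ΔQ / %ΔP = (-9450/21005) / (23.7/104.15) = -1.97706…

-1.977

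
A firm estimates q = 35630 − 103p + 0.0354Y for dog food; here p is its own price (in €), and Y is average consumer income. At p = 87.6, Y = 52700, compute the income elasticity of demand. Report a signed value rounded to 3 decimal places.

0.066

At the given values, q = 35630 − 103(87.6) + 0.0354(52700) = 28472.78.
∂q/∂Y = 0.0354.
E = (0.0354) × (52700/28472.78) = 0.06552…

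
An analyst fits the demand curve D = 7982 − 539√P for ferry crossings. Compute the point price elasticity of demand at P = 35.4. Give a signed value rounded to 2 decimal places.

dD/dP = −539/(2√P) = -45.2957. At P = 35.4, D = 4775.06.
Ed = (dD/dP)·(P/D) = (-45.2957) × (35.4/4775.06) = -0.3358…

-0.34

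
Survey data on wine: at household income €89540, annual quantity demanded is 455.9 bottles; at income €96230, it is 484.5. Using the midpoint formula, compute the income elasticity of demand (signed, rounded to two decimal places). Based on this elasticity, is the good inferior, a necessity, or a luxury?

0.84; necessity

%ΔQ = (484.5 − 455.9)/[( 455.9 + 484.5)/2] = 28.6/470.2 = 0.060825…
%ΔIncome = (96230 − 89540)/[( 89540 + 96230)/2] = 6690/92885 = 0.072024…
E_income = (28.6/470.2) / (6690/92885) = 0.8445…
0 < E_income < 1 ⇒ normal good, necessity.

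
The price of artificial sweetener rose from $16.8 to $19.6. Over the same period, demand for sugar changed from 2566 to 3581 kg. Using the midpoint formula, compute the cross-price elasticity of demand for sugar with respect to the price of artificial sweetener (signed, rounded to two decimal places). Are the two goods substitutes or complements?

%ΔQ_{sugar} = (3581 − 2566)/avg = 1015/3073.5 = 0.330242…
%ΔP_{artificial sweetener} = (19.6 − 16.8)/avg = 2.8/18.2 = 0.153846…
E_cross = (1015/3073.5) / (2.8/18.2) = 2.1465…
E_cross > 0 ⇒ the goods are substitutes.

2.15; substitutes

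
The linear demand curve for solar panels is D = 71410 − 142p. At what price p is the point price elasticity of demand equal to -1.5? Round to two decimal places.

Ed = −142p/(71410 − 142p). Set this equal to -1.5:
142p = 1.5·(71410 − 142p) ⇒ 142p(1 + 1.5) = 1.5·71410
p = 1.5·71410 / (142·2.5) = 301.7323…

301.73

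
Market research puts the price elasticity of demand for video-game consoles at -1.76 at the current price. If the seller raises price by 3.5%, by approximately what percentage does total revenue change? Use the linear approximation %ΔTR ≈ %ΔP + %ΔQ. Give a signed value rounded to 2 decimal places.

%ΔQ ≈ Ed × %ΔP = (-1.76) × (+3.5%) = -6.1600%
%ΔTR ≈ %ΔP + %ΔQ = (+3.5%) + (-6.1600%) = -2.6600%

-2.66%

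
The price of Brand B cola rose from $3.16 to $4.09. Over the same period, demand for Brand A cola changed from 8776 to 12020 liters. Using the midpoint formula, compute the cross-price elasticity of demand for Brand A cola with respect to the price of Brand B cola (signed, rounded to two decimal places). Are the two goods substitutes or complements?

%ΔQ_{Brand A cola} = (12020 − 8776)/avg = 3244/10398 = 0.311983…
%ΔP_{Brand B cola} = (4.09 − 3.16)/avg = 0.93/3.625 = 0.256551…
E_cross = (3244/10398) / (0.93/3.625) = 1.2160…
E_cross > 0 ⇒ the goods are substitutes.

1.22; substitutes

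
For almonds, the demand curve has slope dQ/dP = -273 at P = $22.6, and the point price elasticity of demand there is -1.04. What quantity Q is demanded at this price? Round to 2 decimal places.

Ed = (dQ/dP)·(P/Q) ⇒ Q = (dQ/dP)·P/Ed = (-273)·22.6/(-1.04) = 5932.5

5932.50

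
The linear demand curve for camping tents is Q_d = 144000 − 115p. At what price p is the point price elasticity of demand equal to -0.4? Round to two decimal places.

357.76

Ed = −115p/(144000 − 115p). Set this equal to -0.4:
115p = 0.4·(144000 − 115p) ⇒ 115p(1 + 0.4) = 0.4·144000
p = 0.4·144000 / (115·1.4) = 357.7639…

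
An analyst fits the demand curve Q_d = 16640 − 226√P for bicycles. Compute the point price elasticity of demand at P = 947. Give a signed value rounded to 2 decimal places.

dQ_d/dP = −226/(2√P) = -3.67201. At P = 947, Q_d = 9685.22.
Ed = (dQ_d/dP)·(P/Q_d) = (-3.67201) × (947/9685.22) = -0.3590…

-0.36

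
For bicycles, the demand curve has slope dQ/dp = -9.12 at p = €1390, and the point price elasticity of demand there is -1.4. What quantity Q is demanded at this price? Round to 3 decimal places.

Ed = (dQ/dp)·(p/Q) ⇒ Q = (dQ/dp)·p/Ed = (-9.12)·1390/(-1.4) = 9054.85714…

9054.857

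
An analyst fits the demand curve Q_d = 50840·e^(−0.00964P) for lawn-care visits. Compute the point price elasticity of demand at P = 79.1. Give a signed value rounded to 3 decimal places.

dQ_d/dP = −0.00964·Q_d = -228.624. At P = 79.1, Q_d = 23716.2.
Ed = (dQ_d/dP)·(P/Q_d) = (-228.624) × (79.1/23716.2) = -0.76252…

-0.763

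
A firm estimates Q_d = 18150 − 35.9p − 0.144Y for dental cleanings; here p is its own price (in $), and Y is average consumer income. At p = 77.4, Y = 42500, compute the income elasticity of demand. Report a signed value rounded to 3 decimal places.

At the given values, Q_d = 18150 − 35.9(77.4) − 0.144(42500) = 9251.34.
∂Q_d/∂Y = -0.144.
E = (-0.144) × (42500/9251.34) = -0.66152…

-0.662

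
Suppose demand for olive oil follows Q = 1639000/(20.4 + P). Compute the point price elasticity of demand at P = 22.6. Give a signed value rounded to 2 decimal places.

dQ/dP = −1639000/(20.4 + P)² = -886.425. At P = 22.6, Q = 38116.3.
Ed = (dQ/dP)·(P/Q) = (-886.425) × (22.6/38116.3) = -0.5255…

-0.53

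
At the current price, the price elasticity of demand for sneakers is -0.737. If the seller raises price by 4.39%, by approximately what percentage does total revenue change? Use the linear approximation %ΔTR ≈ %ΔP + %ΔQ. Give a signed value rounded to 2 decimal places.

%ΔQ ≈ Ed × %ΔP = (-0.737) × (+4.39%) = -3.2354%
%ΔTR ≈ %ΔP + %ΔQ = (+4.39%) + (-3.2354%) = +1.1546%

+1.15%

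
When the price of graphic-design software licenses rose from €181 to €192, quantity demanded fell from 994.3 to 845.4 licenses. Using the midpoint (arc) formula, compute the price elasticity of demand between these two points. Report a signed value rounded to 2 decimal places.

%ΔQ = (845.4 − 994.3) / [(994.3 + 845.4)/2] = -148.9/919.85 = -0.161874…
%ΔP = (192 − 181) / [(181 + 192)/2] = 11/186.5 = 0.058981…
Arc Ed = %ΔQ / %ΔP = (-148.9/919.85) / (11/186.5) = -2.7445…

-2.74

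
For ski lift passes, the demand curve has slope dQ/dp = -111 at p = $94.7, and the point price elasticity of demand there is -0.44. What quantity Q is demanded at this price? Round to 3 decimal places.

23890.227

Ed = (dQ/dp)·(p/Q) ⇒ Q = (dQ/dp)·p/Ed = (-111)·94.7/(-0.44) = 23890.22727…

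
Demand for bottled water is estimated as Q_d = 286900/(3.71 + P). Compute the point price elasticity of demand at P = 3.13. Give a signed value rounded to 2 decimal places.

dQ_d/dP = −286900/(3.71 + P)² = -6132.23. At P = 3.13, Q_d = 41944.4.
Ed = (dQ_d/dP)·(P/Q_d) = (-6132.23) × (3.13/41944.4) = -0.4576…

-0.46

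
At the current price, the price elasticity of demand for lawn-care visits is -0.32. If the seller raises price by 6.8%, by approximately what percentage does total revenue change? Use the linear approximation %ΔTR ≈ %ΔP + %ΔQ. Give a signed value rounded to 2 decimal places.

%ΔQ ≈ Ed × %ΔP = (-0.32) × (+6.8%) = -2.1760%
%ΔTR ≈ %ΔP + %ΔQ = (+6.8%) + (-2.1760%) = +4.6240%

+4.62%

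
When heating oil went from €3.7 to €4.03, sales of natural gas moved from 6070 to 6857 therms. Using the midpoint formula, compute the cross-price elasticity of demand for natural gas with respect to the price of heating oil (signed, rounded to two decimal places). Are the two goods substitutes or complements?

1.43; substitutes

%ΔQ_{natural gas} = (6857 − 6070)/avg = 787/6463.5 = 0.121760…
%ΔP_{heating oil} = (4.03 − 3.7)/avg = 0.33/3.865 = 0.085381…
E_cross = (787/6463.5) / (0.33/3.865) = 1.4260…
E_cross > 0 ⇒ the goods are substitutes.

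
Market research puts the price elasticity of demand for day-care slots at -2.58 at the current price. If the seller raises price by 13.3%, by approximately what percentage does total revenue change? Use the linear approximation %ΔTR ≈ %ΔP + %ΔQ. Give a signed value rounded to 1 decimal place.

%ΔQ ≈ Ed × %ΔP = (-2.58) × (+13.3%) = -34.3140%
%ΔTR ≈ %ΔP + %ΔQ = (+13.3%) + (-34.3140%) = -21.0140%

-21.0%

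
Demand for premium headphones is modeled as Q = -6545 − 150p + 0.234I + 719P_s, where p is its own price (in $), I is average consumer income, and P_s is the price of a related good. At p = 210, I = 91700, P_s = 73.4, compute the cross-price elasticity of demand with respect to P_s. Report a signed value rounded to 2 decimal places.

1.46

At the given values, Q = -6545 − 150(210) + 0.234(91700) + 719(73.4) = 36187.4.
∂Q/∂P_s = 719.
E = (719) × (73.4/36187.4) = 1.4583…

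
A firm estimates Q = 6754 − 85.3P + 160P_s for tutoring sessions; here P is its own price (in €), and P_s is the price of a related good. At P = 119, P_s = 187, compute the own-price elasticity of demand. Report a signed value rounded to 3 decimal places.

-0.383

At the given values, Q = 6754 − 85.3(119) + 160(187) = 26523.3.
∂Q/∂P = −85.3.
E = (-85.3) × (119/26523.3) = -0.38270…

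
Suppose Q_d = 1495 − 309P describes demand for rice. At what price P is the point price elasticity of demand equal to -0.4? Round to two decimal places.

Ed = −309P/(1495 − 309P). Set this equal to -0.4:
309P = 0.4·(1495 − 309P) ⇒ 309P(1 + 0.4) = 0.4·1495
P = 0.4·1495 / (309·1.4) = 1.3823…

1.38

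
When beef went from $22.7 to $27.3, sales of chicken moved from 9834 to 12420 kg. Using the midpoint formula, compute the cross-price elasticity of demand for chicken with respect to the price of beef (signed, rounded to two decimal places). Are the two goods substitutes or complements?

%ΔQ_{chicken} = (12420 − 9834)/avg = 2586/11127 = 0.232407…
%ΔP_{beef} = (27.3 − 22.7)/avg = 4.6/25 = 0.184
E_cross = (2586/11127) / (4.6/25) = 1.2630…
E_cross > 0 ⇒ the goods are substitutes.

1.26; substitutes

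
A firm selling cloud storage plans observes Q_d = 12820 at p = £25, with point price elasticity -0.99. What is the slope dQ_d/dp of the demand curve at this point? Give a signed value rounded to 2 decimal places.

-507.67

Ed = (dQ_d/dp)·(p/Q_d) ⇒ dQ_d/dp = Ed·Q_d/p = (-0.99)·12820/25 = -507.672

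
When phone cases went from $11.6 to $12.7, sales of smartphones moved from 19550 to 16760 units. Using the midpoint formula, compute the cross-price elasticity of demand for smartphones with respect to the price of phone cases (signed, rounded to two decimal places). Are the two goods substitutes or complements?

%ΔQ_{smartphones} = (16760 − 19550)/avg = -2790/18155 = -0.153676…
%ΔP_{phone cases} = (12.7 − 11.6)/avg = 1.1/12.15 = 0.090534…
E_cross = (-2790/18155) / (1.1/12.15) = -1.6974…
E_cross < 0 ⇒ the goods are complements.

-1.70; complements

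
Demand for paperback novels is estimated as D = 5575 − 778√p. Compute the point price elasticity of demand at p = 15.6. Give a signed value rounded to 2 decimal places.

-0.61

dD/dp = −778/(2√p) = -98.4889. At p = 15.6, D = 2502.15.
Ed = (dD/dp)·(p/D) = (-98.4889) × (15.6/2502.15) = -0.6140…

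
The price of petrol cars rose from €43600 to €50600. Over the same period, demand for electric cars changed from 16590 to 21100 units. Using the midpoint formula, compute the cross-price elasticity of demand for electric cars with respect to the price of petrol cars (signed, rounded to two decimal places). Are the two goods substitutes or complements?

1.61; substitutes

%ΔQ_{electric cars} = (21100 − 16590)/avg = 4510/18845 = 0.239320…
%ΔP_{petrol cars} = (50600 − 43600)/avg = 7000/47100 = 0.148619…
E_cross = (4510/18845) / (7000/47100) = 1.6102…
E_cross > 0 ⇒ the goods are substitutes.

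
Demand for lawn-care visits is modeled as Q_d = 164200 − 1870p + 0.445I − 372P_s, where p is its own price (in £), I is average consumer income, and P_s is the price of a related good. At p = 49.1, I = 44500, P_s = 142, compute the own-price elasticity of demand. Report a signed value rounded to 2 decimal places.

-2.33

At the given values, Q_d = 164200 − 1870(49.1) + 0.445(44500) − 372(142) = 39361.5.
∂Q_d/∂p = −1870.
E = (-1870) × (49.1/39361.5) = -2.3326…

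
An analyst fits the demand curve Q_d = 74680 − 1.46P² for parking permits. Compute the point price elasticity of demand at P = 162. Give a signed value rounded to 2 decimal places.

-2.11

dQ_d/dP = −2·1.46·P = -473.04. At P = 162, Q_d = 36363.76.
Ed = (dQ_d/dP)·(P/Q_d) = (-473.04) × (162/36363.76) = -2.1073…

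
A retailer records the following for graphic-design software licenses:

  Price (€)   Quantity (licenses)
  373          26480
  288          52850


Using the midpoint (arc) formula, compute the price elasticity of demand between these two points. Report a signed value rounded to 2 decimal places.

-2.58

%ΔQ = (52850 − 26480) / [(26480 + 52850)/2] = 26370/39665 = 0.664817…
%ΔP = (288 − 373) / [(373 + 288)/2] = -85/330.5 = -0.257186…
Arc Ed = %ΔQ / %ΔP = (26370/39665) / (-85/330.5) = -2.5849…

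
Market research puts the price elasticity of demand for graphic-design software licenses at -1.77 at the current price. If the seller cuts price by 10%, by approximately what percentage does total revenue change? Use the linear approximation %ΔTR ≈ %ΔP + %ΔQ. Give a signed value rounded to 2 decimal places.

%ΔQ ≈ Ed × %ΔP = (-1.77) × (-10%) = +17.7000%
%ΔTR ≈ %ΔP + %ΔQ = (-10%) + (+17.7000%) = +7.7000%

+7.70%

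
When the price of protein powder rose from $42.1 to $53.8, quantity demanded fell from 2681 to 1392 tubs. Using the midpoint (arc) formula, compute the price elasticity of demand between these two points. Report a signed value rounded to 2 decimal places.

-2.59

%ΔQ = (1392 − 2681) / [(2681 + 1392)/2] = -1289/2036.5 = -0.632948…
%ΔP = (53.8 − 42.1) / [(42.1 + 53.8)/2] = 11.7/47.95 = 0.244004…
Arc Ed = %ΔQ / %ΔP = (-1289/2036.5) / (11.7/47.95) = -2.5940…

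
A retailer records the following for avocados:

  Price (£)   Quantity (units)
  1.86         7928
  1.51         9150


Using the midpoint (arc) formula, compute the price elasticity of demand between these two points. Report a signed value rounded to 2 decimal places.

%ΔQ = (9150 − 7928) / [(7928 + 9150)/2] = 1222/8539 = 0.143108…
%ΔP = (1.51 − 1.86) / [(1.86 + 1.51)/2] = -0.35/1.685 = -0.207715…
Arc Ed = %ΔQ / %ΔP = (1222/8539) / (-0.35/1.685) = -0.6889…

-0.69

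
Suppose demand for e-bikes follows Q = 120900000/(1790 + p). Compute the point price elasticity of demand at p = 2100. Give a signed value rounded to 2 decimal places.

-0.54

dQ/dp = −120900000/(1790 + p)² = -7.98964. At p = 2100, Q = 31079.7.
Ed = (dQ/dp)·(p/Q) = (-7.98964) × (2100/31079.7) = -0.5398…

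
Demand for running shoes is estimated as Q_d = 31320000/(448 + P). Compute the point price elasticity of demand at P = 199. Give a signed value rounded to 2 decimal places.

dQ_d/dP = −31320000/(448 + P)² = -74.8192. At P = 199, Q_d = 48408.
Ed = (dQ_d/dP)·(P/Q_d) = (-74.8192) × (199/48408) = -0.3075…

-0.31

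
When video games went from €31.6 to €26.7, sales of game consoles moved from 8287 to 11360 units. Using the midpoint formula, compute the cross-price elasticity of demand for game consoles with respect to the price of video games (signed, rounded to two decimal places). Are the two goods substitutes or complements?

-1.86; complements

%ΔQ_{game consoles} = (11360 − 8287)/avg = 3073/9823.5 = 0.312821…
%ΔP_{video games} = (26.7 − 31.6)/avg = -4.9/29.15 = -0.168096…
E_cross = (3073/9823.5) / (-4.9/29.15) = -1.8609…
E_cross < 0 ⇒ the goods are complements.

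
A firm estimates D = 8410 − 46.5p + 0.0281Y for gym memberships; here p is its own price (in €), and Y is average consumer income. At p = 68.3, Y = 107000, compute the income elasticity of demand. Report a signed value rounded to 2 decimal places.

0.36

At the given values, D = 8410 − 46.5(68.3) + 0.0281(107000) = 8240.75.
∂D/∂Y = 0.0281.
E = (0.0281) × (107000/8240.75) = 0.3648…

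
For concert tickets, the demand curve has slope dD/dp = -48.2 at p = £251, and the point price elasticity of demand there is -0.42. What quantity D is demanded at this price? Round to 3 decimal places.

Ed = (dD/dp)·(p/D) ⇒ D = (dD/dp)·p/Ed = (-48.2)·251/(-0.42) = 28805.23809…

28805.238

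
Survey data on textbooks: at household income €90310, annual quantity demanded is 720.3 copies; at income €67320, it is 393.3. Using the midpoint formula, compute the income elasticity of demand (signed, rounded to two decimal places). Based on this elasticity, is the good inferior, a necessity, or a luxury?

%ΔQ = (393.3 − 720.3)/[( 720.3 + 393.3)/2] = -327/556.8 = -0.587284…
%ΔIncome = (67320 − 90310)/[( 90310 + 67320)/2] = -22990/78815 = -0.291695…
E_income = (-327/556.8) / (-22990/78815) = 2.0133…
E_income > 1 ⇒ normal good, luxury.

2.01; luxury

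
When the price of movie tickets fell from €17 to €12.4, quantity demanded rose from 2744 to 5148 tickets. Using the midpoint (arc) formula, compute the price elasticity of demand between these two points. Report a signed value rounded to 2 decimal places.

-1.95

%ΔQ = (5148 − 2744) / [(2744 + 5148)/2] = 2404/3946 = 0.609224…
%ΔP = (12.4 − 17) / [(17 + 12.4)/2] = -4.6/14.7 = -0.312925…
Arc Ed = %ΔQ / %ΔP = (2404/3946) / (-4.6/14.7) = -1.9468…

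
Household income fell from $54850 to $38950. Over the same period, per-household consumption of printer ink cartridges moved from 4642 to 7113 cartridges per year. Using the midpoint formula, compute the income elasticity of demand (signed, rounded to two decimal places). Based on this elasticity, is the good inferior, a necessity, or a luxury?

-1.24; inferior

%ΔQ = (7113 − 4642)/[( 4642 + 7113)/2] = 2471/5877.5 = 0.420416…
%ΔIncome = (38950 − 54850)/[( 54850 + 38950)/2] = -15900/46900 = -0.339019…
E_income = (2471/5877.5) / (-15900/46900) = -1.2400…
E_income < 0 ⇒ inferior good.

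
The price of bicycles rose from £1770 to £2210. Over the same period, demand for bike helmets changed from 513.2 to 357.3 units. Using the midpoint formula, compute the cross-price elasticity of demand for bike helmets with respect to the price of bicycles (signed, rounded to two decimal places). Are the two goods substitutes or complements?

%ΔQ_{bike helmets} = (357.3 − 513.2)/avg = -155.9/435.25 = -0.358184…
%ΔP_{bicycles} = (2210 − 1770)/avg = 440/1990 = 0.221105…
E_cross = (-155.9/435.25) / (440/1990) = -1.6199…
E_cross < 0 ⇒ the goods are complements.

-1.62; complements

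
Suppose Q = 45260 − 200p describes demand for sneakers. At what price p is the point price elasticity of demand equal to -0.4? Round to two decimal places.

64.66

Ed = −200p/(45260 − 200p). Set this equal to -0.4:
200p = 0.4·(45260 − 200p) ⇒ 200p(1 + 0.4) = 0.4·45260
p = 0.4·45260 / (200·1.4) = 64.6571…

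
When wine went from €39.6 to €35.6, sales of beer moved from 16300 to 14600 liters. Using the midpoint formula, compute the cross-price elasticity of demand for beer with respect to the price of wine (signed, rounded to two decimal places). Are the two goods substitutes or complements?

%ΔQ_{beer} = (14600 − 16300)/avg = -1700/15450 = -0.110032…
%ΔP_{wine} = (35.6 − 39.6)/avg = -4/37.6 = -0.106382…
E_cross = (-1700/15450) / (-4/37.6) = 1.0343…
E_cross > 0 ⇒ the goods are substitutes.

1.03; substitutes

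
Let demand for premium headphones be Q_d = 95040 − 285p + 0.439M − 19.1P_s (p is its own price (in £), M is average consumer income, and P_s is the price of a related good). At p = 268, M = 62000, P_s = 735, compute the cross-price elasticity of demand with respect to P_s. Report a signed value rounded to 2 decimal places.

-0.44

At the given values, Q_d = 95040 − 285(268) + 0.439(62000) − 19.1(735) = 31839.5.
∂Q_d/∂P_s = -19.1.
E = (-19.1) × (735/31839.5) = -0.4409…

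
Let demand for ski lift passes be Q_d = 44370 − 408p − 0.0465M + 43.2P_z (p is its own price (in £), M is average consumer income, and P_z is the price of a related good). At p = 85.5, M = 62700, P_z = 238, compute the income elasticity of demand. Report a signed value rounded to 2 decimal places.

-0.17

At the given values, Q_d = 44370 − 408(85.5) − 0.0465(62700) + 43.2(238) = 16852.05.
∂Q_d/∂M = -0.0465.
E = (-0.0465) × (62700/16852.05) = -0.1730…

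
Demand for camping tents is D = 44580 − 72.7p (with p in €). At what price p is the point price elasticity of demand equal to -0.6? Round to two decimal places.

Ed = −72.7p/(44580 − 72.7p). Set this equal to -0.6:
72.7p = 0.6·(44580 − 72.7p) ⇒ 72.7p(1 + 0.6) = 0.6·44580
p = 0.6·44580 / (72.7·1.6) = 229.9518…

229.95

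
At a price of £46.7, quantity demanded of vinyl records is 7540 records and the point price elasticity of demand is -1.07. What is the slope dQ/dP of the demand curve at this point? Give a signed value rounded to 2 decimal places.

Ed = (dQ/dP)·(P/Q) ⇒ dQ/dP = Ed·Q/P = (-1.07)·7540/46.7 = -172.7580…

-172.76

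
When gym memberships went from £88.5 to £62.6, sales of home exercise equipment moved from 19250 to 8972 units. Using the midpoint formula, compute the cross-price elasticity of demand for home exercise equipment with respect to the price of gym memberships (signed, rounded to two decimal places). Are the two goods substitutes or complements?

2.12; substitutes

%ΔQ_{home exercise equipment} = (8972 − 19250)/avg = -10278/14111 = -0.728367…
%ΔP_{gym memberships} = (62.6 − 88.5)/avg = -25.9/75.55 = -0.342819…
E_cross = (-10278/14111) / (-25.9/75.55) = 2.1246…
E_cross > 0 ⇒ the goods are substitutes.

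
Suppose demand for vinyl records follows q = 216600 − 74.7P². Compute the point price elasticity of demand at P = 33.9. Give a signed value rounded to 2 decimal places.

dq/dP = −2·74.7·P = -5064.66. At P = 33.9, q = 130754.013.
Ed = (dq/dP)·(P/q) = (-5064.66) × (33.9/130754.013) = -1.3130…

-1.31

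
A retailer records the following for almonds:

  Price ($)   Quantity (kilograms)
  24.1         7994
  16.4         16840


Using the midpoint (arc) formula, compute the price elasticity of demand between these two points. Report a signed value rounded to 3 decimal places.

%ΔQ = (16840 − 7994) / [(7994 + 16840)/2] = 8846/12417 = 0.712410…
%ΔP = (16.4 − 24.1) / [(24.1 + 16.4)/2] = -7.7/20.25 = -0.380246…
Arc Ed = %ΔQ / %ΔP = (8846/12417) / (-7.7/20.25) = -1.87354…

-1.874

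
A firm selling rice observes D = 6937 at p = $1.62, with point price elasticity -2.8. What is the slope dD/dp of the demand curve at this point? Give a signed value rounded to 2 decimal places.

-11989.88

Ed = (dD/dp)·(p/D) ⇒ dD/dp = Ed·D/p = (-2.8)·6937/1.62 = -11989.8765…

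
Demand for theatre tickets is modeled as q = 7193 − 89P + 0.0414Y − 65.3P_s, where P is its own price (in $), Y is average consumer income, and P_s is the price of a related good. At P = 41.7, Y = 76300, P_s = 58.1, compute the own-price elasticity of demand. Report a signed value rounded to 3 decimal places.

At the given values, q = 7193 − 89(41.7) + 0.0414(76300) − 65.3(58.1) = 2846.59.
∂q/∂P = −89.
E = (-89) × (41.7/2846.59) = -1.30377…

-1.304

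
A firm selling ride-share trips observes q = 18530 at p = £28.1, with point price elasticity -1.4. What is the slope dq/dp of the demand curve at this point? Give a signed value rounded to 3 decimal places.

-923.203

Ed = (dq/dp)·(p/q) ⇒ dq/dp = Ed·q/p = (-1.4)·18530/28.1 = -923.20284…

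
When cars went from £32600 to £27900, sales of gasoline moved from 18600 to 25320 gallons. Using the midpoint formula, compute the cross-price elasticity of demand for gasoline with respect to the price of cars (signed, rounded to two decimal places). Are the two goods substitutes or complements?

-1.97; complements

%ΔQ_{gasoline} = (25320 − 18600)/avg = 6720/21960 = 0.306010…
%ΔP_{cars} = (27900 − 32600)/avg = -4700/30250 = -0.155371…
E_cross = (6720/21960) / (-4700/30250) = -1.9695…
E_cross < 0 ⇒ the goods are complements.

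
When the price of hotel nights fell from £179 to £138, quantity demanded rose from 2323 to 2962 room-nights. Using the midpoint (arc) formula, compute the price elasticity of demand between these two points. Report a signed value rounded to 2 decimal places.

-0.93

%ΔQ = (2962 − 2323) / [(2323 + 2962)/2] = 639/2642.5 = 0.241816…
%ΔP = (138 − 179) / [(179 + 138)/2] = -41/158.5 = -0.258675…
Arc Ed = %ΔQ / %ΔP = (639/2642.5) / (-41/158.5) = -0.9348…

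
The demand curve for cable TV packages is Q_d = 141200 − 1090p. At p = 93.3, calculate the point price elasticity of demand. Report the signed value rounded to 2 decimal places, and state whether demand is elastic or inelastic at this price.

-2.57; elastic

dQ_d/dp = −1090. At p = 93.3, Q_d = 141200 − 1090(93.3) = 39503.
Ed = (dQ_d/dp)·(p/Q_d) = −1090 × (93.3/39503) = -2.5744…
|Ed| = 2.57 > 1, so demand is elastic.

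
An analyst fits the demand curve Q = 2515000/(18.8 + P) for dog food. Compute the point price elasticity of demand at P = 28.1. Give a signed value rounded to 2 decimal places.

-0.60

dQ/dP = −2515000/(18.8 + P)² = -1143.38. At P = 28.1, Q = 53624.7.
Ed = (dQ/dP)·(P/Q) = (-1143.38) × (28.1/53624.7) = -0.5991…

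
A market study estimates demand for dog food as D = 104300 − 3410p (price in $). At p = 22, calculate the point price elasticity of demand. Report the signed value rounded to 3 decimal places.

dD/dp = −3410. At p = 22, D = 104300 − 3410(22) = 29280.
Ed = (dD/dp)·(p/D) = −3410 × (22/29280) = -2.56215…

-2.562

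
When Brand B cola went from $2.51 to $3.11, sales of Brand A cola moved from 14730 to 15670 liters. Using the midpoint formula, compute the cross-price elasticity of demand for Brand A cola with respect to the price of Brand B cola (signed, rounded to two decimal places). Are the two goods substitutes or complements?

%ΔQ_{Brand A cola} = (15670 − 14730)/avg = 940/15200 = 0.061842…
%ΔP_{Brand B cola} = (3.11 − 2.51)/avg = 0.6/2.81 = 0.213523…
E_cross = (940/15200) / (0.6/2.81) = 0.2896…
E_cross > 0 ⇒ the goods are substitutes.

0.29; substitutes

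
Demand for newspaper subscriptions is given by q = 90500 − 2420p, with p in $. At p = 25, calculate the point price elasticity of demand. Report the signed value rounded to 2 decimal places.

dq/dp = −2420. At p = 25, q = 90500 − 2420(25) = 30000.
Ed = (dq/dp)·(p/q) = −2420 × (25/30000) = -2.0166…

-2.02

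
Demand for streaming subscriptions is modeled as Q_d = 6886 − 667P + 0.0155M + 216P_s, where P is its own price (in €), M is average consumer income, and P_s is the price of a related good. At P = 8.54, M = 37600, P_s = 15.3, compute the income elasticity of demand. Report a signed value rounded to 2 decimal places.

At the given values, Q_d = 6886 − 667(8.54) + 0.0155(37600) + 216(15.3) = 5077.42.
∂Q_d/∂M = 0.0155.
E = (0.0155) × (37600/5077.42) = 0.1147…

0.11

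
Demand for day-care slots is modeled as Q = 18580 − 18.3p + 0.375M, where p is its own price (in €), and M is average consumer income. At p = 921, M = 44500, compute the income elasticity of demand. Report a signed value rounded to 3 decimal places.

0.906

At the given values, Q = 18580 − 18.3(921) + 0.375(44500) = 18413.2.
∂Q/∂M = 0.375.
E = (0.375) × (44500/18413.2) = 0.90627…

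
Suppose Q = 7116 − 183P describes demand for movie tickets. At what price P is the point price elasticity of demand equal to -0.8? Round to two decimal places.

Ed = −183P/(7116 − 183P). Set this equal to -0.8:
183P = 0.8·(7116 − 183P) ⇒ 183P(1 + 0.8) = 0.8·7116
P = 0.8·7116 / (183·1.8) = 17.2823…

17.28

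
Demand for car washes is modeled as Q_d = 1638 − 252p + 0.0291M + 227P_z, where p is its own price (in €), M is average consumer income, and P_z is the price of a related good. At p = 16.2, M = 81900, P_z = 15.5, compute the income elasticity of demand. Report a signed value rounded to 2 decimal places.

0.69

At the given values, Q_d = 1638 − 252(16.2) + 0.0291(81900) + 227(15.5) = 3457.39.
∂Q_d/∂M = 0.0291.
E = (0.0291) × (81900/3457.39) = 0.6893…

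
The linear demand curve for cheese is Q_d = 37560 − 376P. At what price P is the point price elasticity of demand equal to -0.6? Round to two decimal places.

37.46

Ed = −376P/(37560 − 376P). Set this equal to -0.6:
376P = 0.6·(37560 − 376P) ⇒ 376P(1 + 0.6) = 0.6·37560
P = 0.6·37560 / (376·1.6) = 37.4601…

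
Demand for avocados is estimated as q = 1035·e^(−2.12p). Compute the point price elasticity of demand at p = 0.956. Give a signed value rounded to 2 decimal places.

dq/dp = −2.12·q = -289.123. At p = 0.956, q = 136.379.
Ed = (dq/dp)·(p/q) = (-289.123) × (0.956/136.379) = -2.0267…

-2.03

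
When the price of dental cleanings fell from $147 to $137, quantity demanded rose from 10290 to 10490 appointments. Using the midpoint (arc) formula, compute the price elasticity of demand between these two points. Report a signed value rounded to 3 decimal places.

%ΔQ = (10490 − 10290) / [(10290 + 10490)/2] = 200/10390 = 0.019249…
%ΔP = (137 − 147) / [(147 + 137)/2] = -10/142 = -0.070422…
Arc Ed = %ΔQ / %ΔP = (200/10390) / (-10/142) = -0.27333…

-0.273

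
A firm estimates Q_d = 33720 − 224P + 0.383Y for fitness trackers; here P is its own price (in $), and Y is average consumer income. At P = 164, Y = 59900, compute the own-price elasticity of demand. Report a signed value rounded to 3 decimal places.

At the given values, Q_d = 33720 − 224(164) + 0.383(59900) = 19925.7.
∂Q_d/∂P = −224.
E = (-224) × (164/19925.7) = -1.84364…

-1.844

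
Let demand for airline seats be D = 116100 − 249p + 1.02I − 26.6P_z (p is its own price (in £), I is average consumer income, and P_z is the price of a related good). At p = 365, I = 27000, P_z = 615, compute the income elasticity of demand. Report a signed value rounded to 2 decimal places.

0.76

At the given values, D = 116100 − 249(365) + 1.02(27000) − 26.6(615) = 36396.
∂D/∂I = 1.02.
E = (1.02) × (27000/36396) = 0.7566…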